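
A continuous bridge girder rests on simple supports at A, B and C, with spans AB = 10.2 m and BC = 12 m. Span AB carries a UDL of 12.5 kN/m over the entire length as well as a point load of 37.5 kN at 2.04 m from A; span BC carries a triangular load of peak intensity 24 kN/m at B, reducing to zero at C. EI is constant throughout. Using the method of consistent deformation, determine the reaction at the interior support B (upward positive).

Take M_B as the redundant. Released structure: two simple spans AB and BC with a hinge at B.
Discontinuity in slope at B on the released structure — sum the simple-span end rotations:
  span AB: UDL 12.5: wL³/(24EI) = 552.7/EI
  span AB: point load 37.5 at a = 2.04: Pab(L + a)/(6LEI) = 124.8/EI
  span BC: triangular load, peak 24: w₀L³/(45EI) = 921.6/EI
  relative rotation θ_0 = (677.6 + 921.6)/EI = 1599/EI
A unit hogging moment at B produces rotation L₁/(3EI) + L₂/(3EI) = 7.4/EI.
Compatibility: M_B·(L₁+L₂)/(3EI) = θ_0, giving M_B = 216.1 kN·m (hogging).
Span AB, ΣM about A with M_B applied at B: R_B^{AB}·10.2 = 726.8 + 216.1, so R_B^{AB} = 92.44 kN and R_A = 165 − 92.44 = 72.56 kN.
Span BC, ΣM about C: R_B^{BC}·12 = 1152 + 216.1, so R_B^{BC} = 114 kN and R_C = 144 − 114 = 29.99 kN.
R_B = 92.44 + 114 = 206.4 kN.

R_B = 206.4 kN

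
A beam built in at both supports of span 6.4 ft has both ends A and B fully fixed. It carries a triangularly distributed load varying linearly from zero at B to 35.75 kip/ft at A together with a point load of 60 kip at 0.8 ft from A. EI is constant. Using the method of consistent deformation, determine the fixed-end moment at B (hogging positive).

Release both end moments; the primary structure is a simply-supported span AB with redundants M_A and M_B.
Simple-span end rotations at A and B under the given loads:
  at A: triangular load, peak 35.75: w₀L³/(45EI) = 208.3/EI
  at B: triangular load, peak 35.75: 7w₀L³/(360EI) = 182.2/EI
  at A: point load 60 at a = 0.8: Pab(L + b)/(6LEI) = 84/EI
  at B: point load 60 at a = 0.8: Pab(L + a)/(6LEI) = 50.4/EI
  θ_A0 = 292.3/EI,  θ_B0 = 232.6/EI
Flexibility coefficients: a unit moment at one end gives L/(3EI) there and L/(6EI) at the far end, so f₁₁ = f₂₂ = 2.133/EI and f₁₂ = f₂₁ = 1.067/EI.
Compatibility — zero rotation at each built-in end:
  2.133 M_A + 1.067 M_B = 292.3
  1.067 M_A + 2.133 M_B = 232.6
Solving the pair gives M_A = 110 kip·ft and M_B = 54.06 kip·ft (hogging).

M_B = 54.06 kip·ft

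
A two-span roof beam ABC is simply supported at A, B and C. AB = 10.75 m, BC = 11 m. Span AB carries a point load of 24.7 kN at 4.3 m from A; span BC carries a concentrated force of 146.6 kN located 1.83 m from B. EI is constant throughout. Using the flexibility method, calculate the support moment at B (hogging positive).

Insert a hinge at B; M_B is the redundant, and each span becomes simply supported.
Rotations at B on the released spans (each span's end-slope, ×1/EI):
  span AB: point load 24.7 at a = 4.3: Pab(L + a)/(6LEI) = 159.8/EI
  span BC: point load 146.6 at a = 1.83: Pab(L + b)/(6LEI) = 751.8/EI
  relative rotation θ_0 = (159.8 + 751.8)/EI = 911.7/EI
A unit hogging moment at B produces rotation L₁/(3EI) + L₂/(3EI) = 7.25/EI.
Slope continuity at B: θ_0 = M_B·7.25/EI, so M_B = 911.7/7.25 = 125.7 kN·m (hogging).

M_B = 125.7 kN·m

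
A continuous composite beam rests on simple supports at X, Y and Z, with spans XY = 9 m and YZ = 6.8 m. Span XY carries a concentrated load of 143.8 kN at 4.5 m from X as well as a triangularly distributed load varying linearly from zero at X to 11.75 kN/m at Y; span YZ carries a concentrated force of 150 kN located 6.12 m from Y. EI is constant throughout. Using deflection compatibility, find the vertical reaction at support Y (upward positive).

Take M_Y as the redundant. Released structure: two simple spans XY and YZ with a hinge at Y.
End slopes at the hinge Y, treating each span as simply supported:
  span XY: point load 143.8 at a = 4.5: Pab(L + a)/(6LEI) = 728/EI
  span XY: triangular load, peak 11.75: w₀L³/(45EI) = 190.3/EI
  span YZ: point load 150 at a = 6.12: Pab(L + b)/(6LEI) = 114.4/EI
  relative rotation θ_0 = (918.3 + 114.4)/EI = 1033/EI
A unit hogging moment at Y produces rotation L₁/(3EI) + L₂/(3EI) = 5.267/EI.
Compatibility: M_Y·(L₁+L₂)/(3EI) = θ_0, giving M_Y = 196.1 kN·m (hogging).
Span XY, ΣM about X with M_Y applied at Y: R_Y^{XY}·9 = 964.4 + 196.1, so R_Y^{XY} = 128.9 kN and R_X = 196.7 − 128.9 = 67.74 kN.
Span YZ, ΣM about Z: R_Y^{YZ}·6.8 = 102 + 196.1, so R_Y^{YZ} = 43.84 kN and R_Z = 150 − 43.84 = 106.2 kN.
R_Y = 128.9 + 43.84 = 172.8 kN.

R_Y = 172.8 kN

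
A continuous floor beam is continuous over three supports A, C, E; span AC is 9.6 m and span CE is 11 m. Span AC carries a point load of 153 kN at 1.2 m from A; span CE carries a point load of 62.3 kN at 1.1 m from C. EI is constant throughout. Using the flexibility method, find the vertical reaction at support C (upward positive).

Insert a hinge at C; M_C is the redundant, and each span becomes simply supported.
Discontinuity in slope at C on the released structure — sum the simple-span end rotations:
  span AC: point load 153 at a = 1.2: Pab(L + a)/(6LEI) = 289.2/EI
  span CE: point load 62.3 at a = 1.1: Pab(L + b)/(6LEI) = 214.8/EI
  relative rotation θ_0 = (289.2 + 214.8)/EI = 504/EI
A unit hogging moment at C produces rotation L₁/(3EI) + L₂/(3EI) = 6.867/EI.
Compatibility: M_C·(L₁+L₂)/(3EI) = θ_0, giving M_C = 73.4 kN·m (hogging).
Span AC, ΣM about A with M_C applied at C: R_C^{AC}·9.6 = 183.6 + 73.4, so R_C^{AC} = 26.77 kN and R_A = 153 − 26.77 = 126.2 kN.
Span CE, ΣM about E: R_C^{CE}·11 = 616.8 + 73.4, so R_C^{CE} = 62.74 kN and R_E = 62.3 − 62.74 = -0.4427 kN.
R_C = 26.77 + 62.74 = 89.51 kN.

R_C = 89.51 kN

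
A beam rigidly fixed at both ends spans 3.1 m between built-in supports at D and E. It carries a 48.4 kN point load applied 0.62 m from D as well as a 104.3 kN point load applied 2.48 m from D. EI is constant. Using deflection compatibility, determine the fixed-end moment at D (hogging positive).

Take the two fixed-end moments M_D, M_E as redundants; the released structure is the simple span DE.
End rotations of the released simple span under the applied load (×1/EI):
  at D: point load 48.4 at a = 0.62: Pab(L + b)/(6LEI) = 22.33/EI
  at E: point load 48.4 at a = 0.62: Pab(L + a)/(6LEI) = 14.88/EI
  at D: point load 104.3 at a = 2.48: Pab(L + b)/(6LEI) = 32.07/EI
  at E: point load 104.3 at a = 2.48: Pab(L + a)/(6LEI) = 48.11/EI
  θ_D0 = 54.4/EI,  θ_E0 = 63/EI
Flexibility coefficients: a unit moment at one end gives L/(3EI) there and L/(6EI) at the far end, so f₁₁ = f₂₂ = 1.033/EI and f₁₂ = f₂₁ = 0.5167/EI.
Compatibility — zero rotation at each built-in end:
  1.033 M_D + 0.5167 M_E = 54.4
  0.5167 M_D + 1.033 M_E = 63
Solving the pair gives M_D = 29.55 kN·m and M_E = 46.19 kN·m (hogging).

M_D = 29.55 kN·m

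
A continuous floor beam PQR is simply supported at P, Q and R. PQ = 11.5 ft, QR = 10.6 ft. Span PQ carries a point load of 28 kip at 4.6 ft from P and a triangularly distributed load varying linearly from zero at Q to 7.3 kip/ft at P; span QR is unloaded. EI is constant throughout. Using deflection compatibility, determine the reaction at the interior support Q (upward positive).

Insert a hinge at Q; M_Q is the redundant, and each span becomes simply supported.
Rotations at Q on the released spans (each span's end-slope, ×1/EI):
  span PQ: point load 28 at a = 4.6: Pab(L + a)/(6LEI) = 207.4/EI
  span PQ: triangular load, peak 7.3: 7w₀L³/(360EI) = 215.9/EI
  relative rotation θ_0 = (423.2 + 0)/EI = 423.2/EI
A unit hogging moment at Q produces rotation L₁/(3EI) + L₂/(3EI) = 7.367/EI.
Slope continuity at Q: θ_0 = M_Q·7.367/EI, so M_Q = 423.2/7.367 = 57.45 kip·ft (hogging).
Span PQ, ΣM about P with M_Q applied at Q: R_Q^{PQ}·11.5 = 289.7 + 57.45, so R_Q^{PQ} = 30.19 kip and R_P = 69.97 − 30.19 = 39.79 kip.
Span QR, ΣM about R: R_Q^{QR}·10.6 = 0 + 57.45, so R_Q^{QR} = 5.42 kip and R_R = 0 − 5.42 = -5.42 kip.
R_Q = 30.19 + 5.42 = 35.61 kip.

R_Q = 35.61 kip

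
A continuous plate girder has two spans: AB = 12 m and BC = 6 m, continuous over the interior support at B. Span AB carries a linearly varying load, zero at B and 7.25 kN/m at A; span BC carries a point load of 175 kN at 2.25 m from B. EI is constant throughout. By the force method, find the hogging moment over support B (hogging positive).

Insert a hinge at B; M_B is the redundant, and each span becomes simply supported.
End slopes at the hinge B, treating each span as simply supported:
  span AB: triangular load, peak 7.25: 7w₀L³/(360EI) = 243.6/EI
  span BC: point load 175 at a = 2.25: Pab(L + b)/(6LEI) = 399.9/EI
  relative rotation θ_0 = (243.6 + 399.9)/EI = 643.5/EI
A unit hogging moment at B produces rotation L₁/(3EI) + L₂/(3EI) = 6/EI.
Slope continuity at B: θ_0 = M_B·6/EI, so M_B = 643.5/6 = 107.3 kN·m (hogging).

M_B = 107.3 kN·m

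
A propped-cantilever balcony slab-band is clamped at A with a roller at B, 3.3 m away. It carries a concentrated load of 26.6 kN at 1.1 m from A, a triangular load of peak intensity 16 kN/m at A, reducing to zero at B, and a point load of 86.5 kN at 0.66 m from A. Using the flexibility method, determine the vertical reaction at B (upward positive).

Release the roller at B. Primary structure: cantilever fixed at A.
Free-end deflection of the primary structure under the applied loading (downward +):
  point load 26.6 at a = 1.1: Pa²(3L − a)/(6EI) = 47.21/EI
  triangular load, peak 16 at the fixed end: w₀L⁴/(30EI) = 63.25/EI
  point load 86.5 at a = 0.66: Pa²(3L − a)/(6EI) = 58.03/EI
  δ_0 = 168.5/EI
Tip deflection under a unit load at B: L³/(3EI) = 11.98/EI.
Compatibility at B: δ_0 − R_B·δ_{BB} = 0, so R_B = 168.5/11.98 = 14.06 kN.

R_B = 14.06 kN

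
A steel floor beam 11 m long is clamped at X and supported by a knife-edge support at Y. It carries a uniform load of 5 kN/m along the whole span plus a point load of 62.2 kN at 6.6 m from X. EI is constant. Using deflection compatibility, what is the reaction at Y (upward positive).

Take the reaction at Y as the redundant and release it; the primary structure is a cantilever fixed at X.
Free-end deflection of the primary structure under the applied loading (downward +):
  UDL 5: wL⁴/(8EI) = 9151/EI
  point load 62.2 at a = 6.6: Pa²(3L − a)/(6EI) = 11922/EI
  δ_0 = 21072/EI
Flexibility coefficient — unit upward force at Y: δ_{YY} = L³/(3EI) = 443.7/EI.
The prop prevents deflection at Y: R_Y = δ_0/δ_{YY} = 21072/443.7 = 47.5 kN.

R_Y = 47.5 kN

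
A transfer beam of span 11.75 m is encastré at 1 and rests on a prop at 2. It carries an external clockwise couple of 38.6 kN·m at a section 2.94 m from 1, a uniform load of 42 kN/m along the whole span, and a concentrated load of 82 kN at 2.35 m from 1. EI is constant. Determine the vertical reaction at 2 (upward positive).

R_2 = 191.8 kN

Choose R_2 as the redundant. The primary structure is the cantilever fixed at 1.
Free-end deflection of the primary structure under the applied loading (downward +):
  clockwise couple 38.6 at a = 2.94: M₀a(2L − a)/(2EI) = 1167/EI
  UDL 42: wL⁴/(8EI) = 100072/EI
  point load 82 at a = 2.35: Pa²(3L − a)/(6EI) = 2483/EI
  δ_0 = 103721/EI
Tip deflection under a unit load at 2: L³/(3EI) = 540.7/EI.
Compatibility at 2: δ_0 − R_2·δ_{22} = 0, so R_2 = 103721/540.7 = 191.8 kN.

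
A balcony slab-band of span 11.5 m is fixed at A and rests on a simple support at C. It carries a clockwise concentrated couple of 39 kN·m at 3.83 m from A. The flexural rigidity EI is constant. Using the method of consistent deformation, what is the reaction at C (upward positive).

R_C = 2.824 kN

Remove the prop at C; the released (primary) structure is a cantilever built in at A.
Downward deflection at the released point C due to the loads:
  clockwise couple 39 at a = 3.83: M₀a(2L − a)/(2EI) = 1432/EI
Flexibility coefficient — unit upward force at C: δ_{CC} = L³/(3EI) = 507/EI.
The prop prevents deflection at C: R_C = δ_0/δ_{CC} = 1432/507 = 2.824 kN.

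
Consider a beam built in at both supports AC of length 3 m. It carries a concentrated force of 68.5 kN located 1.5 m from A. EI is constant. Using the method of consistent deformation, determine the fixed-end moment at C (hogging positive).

Release both end moments; the primary structure is a simply-supported span AC with redundants M_A and M_C.
Simple-span end rotations at A and C under the given loads:
  at A: point load 68.5 at a = 1.5: Pab(L + b)/(6LEI) = 38.53/EI
  at C: point load 68.5 at a = 1.5: Pab(L + a)/(6LEI) = 38.53/EI
  θ_A0 = 38.53/EI,  θ_C0 = 38.53/EI
Flexibility coefficients: a unit moment at one end gives L/(3EI) there and L/(6EI) at the far end, so f₁₁ = f₂₂ = 1/EI and f₁₂ = f₂₁ = 0.5/EI.
Compatibility — zero rotation at each built-in end:
  1 M_A + 0.5 M_C = 38.53
  0.5 M_A + 1 M_C = 38.53
Solving the pair gives M_A = 25.69 kN·m and M_C = 25.69 kN·m (hogging).

M_C = 25.69 kN·m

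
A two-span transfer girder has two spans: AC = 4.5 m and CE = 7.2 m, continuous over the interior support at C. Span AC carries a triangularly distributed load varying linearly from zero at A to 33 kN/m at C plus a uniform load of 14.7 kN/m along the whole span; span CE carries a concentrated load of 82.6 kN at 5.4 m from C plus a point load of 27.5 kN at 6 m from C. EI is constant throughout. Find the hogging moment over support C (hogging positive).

Take M_C as the redundant. Released structure: two simple spans AC and CE with a hinge at C.
Discontinuity in slope at C on the released structure — sum the simple-span end rotations:
  span AC: triangular load, peak 33: w₀L³/(45EI) = 66.83/EI
  span AC: UDL 14.7: wL³/(24EI) = 55.81/EI
  span CE: point load 82.6 at a = 5.4: Pab(L + b)/(6LEI) = 167.3/EI
  span CE: point load 27.5 at a = 6: Pab(L + b)/(6LEI) = 38.5/EI
  relative rotation θ_0 = (122.6 + 205.8)/EI = 328.4/EI
A unit hogging moment at C produces rotation L₁/(3EI) + L₂/(3EI) = 3.9/EI.
Compatibility: M_C·(L₁+L₂)/(3EI) = θ_0, giving M_C = 84.21 kN·m (hogging).

M_C = 84.21 kN·m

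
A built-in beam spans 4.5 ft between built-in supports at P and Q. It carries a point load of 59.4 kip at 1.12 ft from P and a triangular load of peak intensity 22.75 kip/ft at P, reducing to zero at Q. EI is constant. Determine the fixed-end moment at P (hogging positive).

M_P = 60.57 kip·ft

Release both end moments; the primary structure is a simply-supported span PQ with redundants M_P and M_Q.
On the primary (simply-supported) span, the end slopes from the loading are:
  at P: point load 59.4 at a = 1.12: Pab(L + b)/(6LEI) = 65.63/EI
  at Q: point load 59.4 at a = 1.12: Pab(L + a)/(6LEI) = 46.81/EI
  at P: triangular load, peak 22.75: w₀L³/(45EI) = 46.07/EI
  at Q: triangular load, peak 22.75: 7w₀L³/(360EI) = 40.31/EI
  θ_P0 = 111.7/EI,  θ_Q0 = 87.12/EI
Flexibility coefficients: a unit moment at one end gives L/(3EI) there and L/(6EI) at the far end, so f₁₁ = f₂₂ = 1.5/EI and f₁₂ = f₂₁ = 0.75/EI.
Compatibility — zero rotation at each built-in end:
  1.5 M_P + 0.75 M_Q = 111.7
  0.75 M_P + 1.5 M_Q = 87.12
Solving the pair gives M_P = 60.57 kip·ft and M_Q = 27.79 kip·ft (hogging).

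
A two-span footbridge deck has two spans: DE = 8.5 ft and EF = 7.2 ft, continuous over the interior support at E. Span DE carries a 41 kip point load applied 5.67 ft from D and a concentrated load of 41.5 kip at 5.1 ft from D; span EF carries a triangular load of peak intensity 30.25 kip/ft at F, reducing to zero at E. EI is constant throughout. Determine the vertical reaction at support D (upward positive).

Insert a hinge at E; M_E is the redundant, and each span becomes simply supported.
Discontinuity in slope at E on the released structure — sum the simple-span end rotations:
  span DE: point load 41 at a = 5.67: Pab(L + a)/(6LEI) = 182.8/EI
  span DE: point load 41.5 at a = 5.1: Pab(L + a)/(6LEI) = 191.9/EI
  span EF: triangular load, peak 30.25: 7w₀L³/(360EI) = 219.5/EI
  relative rotation θ_0 = (374.7 + 219.5)/EI = 594.2/EI
A unit hogging moment at E produces rotation L₁/(3EI) + L₂/(3EI) = 5.233/EI.
Compatibility: M_E·(L₁+L₂)/(3EI) = θ_0, giving M_E = 113.5 kip·ft (hogging).
Span DE, ΣM about D with M_E applied at E: R_E^{DE}·8.5 = 444.1 + 113.5, so R_E^{DE} = 65.61 kip and R_D = 82.5 − 65.61 = 16.89 kip.

R_D = 16.89 kip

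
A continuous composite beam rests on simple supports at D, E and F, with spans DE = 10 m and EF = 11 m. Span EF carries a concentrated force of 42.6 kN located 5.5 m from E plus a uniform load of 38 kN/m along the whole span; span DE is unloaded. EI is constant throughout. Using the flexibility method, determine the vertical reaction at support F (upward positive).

R_F = 198.7 kN

Release continuity at E by inserting a hinge; the redundant is the internal moment M_E. The primary structure is two simply-supported spans DE and EF.
Rotations at E on the released spans (each span's end-slope, ×1/EI):
  span EF: point load 42.6 at a = 5.5: Pab(L + b)/(6LEI) = 322.2/EI
  span EF: UDL 38: wL³/(24EI) = 2107/EI
  relative rotation θ_0 = (0 + 2430)/EI = 2430/EI
A unit hogging moment at E produces rotation L₁/(3EI) + L₂/(3EI) = 7/EI.
Compatibility: M_E·(L₁+L₂)/(3EI) = θ_0, giving M_E = 347.1 kN·m (hogging).
Span EF, ΣM about F: R_E^{EF}·11 = 2533 + 347.1, so R_E^{EF} = 261.9 kN and R_F = 460.6 − 261.9 = 198.7 kN.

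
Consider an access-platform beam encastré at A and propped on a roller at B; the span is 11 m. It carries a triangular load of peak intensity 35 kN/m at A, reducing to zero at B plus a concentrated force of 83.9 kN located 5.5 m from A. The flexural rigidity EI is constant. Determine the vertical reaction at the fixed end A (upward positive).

R_A = 211.7 kN

Take the reaction at B as the redundant and release it; the primary structure is a cantilever fixed at A.
Deflection at B on the released cantilever, summing each load's contribution:
  triangular load, peak 35 at the fixed end: w₀L⁴/(30EI) = 17081/EI
  point load 83.9 at a = 5.5: Pa²(3L − a)/(6EI) = 11632/EI
  δ_0 = 28714/EI
Tip deflection under a unit load at B: L³/(3EI) = 443.7/EI.
The prop prevents deflection at B: R_B = δ_0/δ_{BB} = 28714/443.7 = 64.72 kN.
Vertical equilibrium: R_A = ΣP − R_B = 276.4 − 64.72 = 211.7 kN.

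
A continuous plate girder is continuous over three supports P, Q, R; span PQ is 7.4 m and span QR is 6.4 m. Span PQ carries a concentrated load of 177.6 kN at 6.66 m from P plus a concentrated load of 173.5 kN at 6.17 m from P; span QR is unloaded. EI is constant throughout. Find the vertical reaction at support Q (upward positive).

R_Q = 347.6 kN

Insert a hinge at Q; M_Q is the redundant, and each span becomes simply supported.
Rotations at Q on the released spans (each span's end-slope, ×1/EI):
  span PQ: point load 177.6 at a = 6.66: Pab(L + a)/(6LEI) = 277.2/EI
  span PQ: point load 173.5 at a = 6.17: Pab(L + a)/(6LEI) = 402.4/EI
  relative rotation θ_0 = (679.6 + 0)/EI = 679.6/EI
A unit hogging moment at Q produces rotation L₁/(3EI) + L₂/(3EI) = 4.6/EI.
Compatibility: M_Q·(L₁+L₂)/(3EI) = θ_0, giving M_Q = 147.7 kN·m (hogging).
Span PQ, ΣM about P with M_Q applied at Q: R_Q^{PQ}·7.4 = 2253 + 147.7, so R_Q^{PQ} = 324.5 kN and R_P = 351.1 − 324.5 = 26.63 kN.
Span QR, ΣM about R: R_Q^{QR}·6.4 = 0 + 147.7, so R_Q^{QR} = 23.08 kN and R_R = 0 − 23.08 = -23.08 kN.
R_Q = 324.5 + 23.08 = 347.6 kN.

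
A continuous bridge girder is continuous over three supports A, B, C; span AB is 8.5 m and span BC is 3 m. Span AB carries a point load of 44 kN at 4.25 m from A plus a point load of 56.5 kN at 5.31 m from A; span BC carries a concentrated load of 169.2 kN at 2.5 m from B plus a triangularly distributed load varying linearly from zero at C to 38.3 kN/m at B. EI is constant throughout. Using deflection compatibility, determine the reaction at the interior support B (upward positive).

R_B = 185.2 kN

Release continuity at B by inserting a hinge; the redundant is the internal moment M_B. The primary structure is two simply-supported spans AB and BC.
Rotations at B on the released spans (each span's end-slope, ×1/EI):
  span AB: point load 44 at a = 4.25: Pab(L + a)/(6LEI) = 198.7/EI
  span AB: point load 56.5 at a = 5.31: Pab(L + a)/(6LEI) = 259.2/EI
  span BC: point load 169.2 at a = 2.5: Pab(L + b)/(6LEI) = 41.12/EI
  span BC: triangular load, peak 38.3: w₀L³/(45EI) = 22.98/EI
  relative rotation θ_0 = (457.8 + 64.11)/EI = 521.9/EI
A unit hogging moment at B produces rotation L₁/(3EI) + L₂/(3EI) = 3.833/EI.
Slope continuity at B: θ_0 = M_B·3.833/EI, so M_B = 521.9/3.833 = 136.2 kN·m (hogging).
Span AB, ΣM about A with M_B applied at B: R_B^{AB}·8.5 = 487 + 136.2, so R_B^{AB} = 73.31 kN and R_A = 100.5 − 73.31 = 27.19 kN.
Span BC, ΣM about C: R_B^{BC}·3 = 199.5 + 136.2, so R_B^{BC} = 111.9 kN and R_C = 226.7 − 111.9 = 114.8 kN.
R_B = 73.31 + 111.9 = 185.2 kN.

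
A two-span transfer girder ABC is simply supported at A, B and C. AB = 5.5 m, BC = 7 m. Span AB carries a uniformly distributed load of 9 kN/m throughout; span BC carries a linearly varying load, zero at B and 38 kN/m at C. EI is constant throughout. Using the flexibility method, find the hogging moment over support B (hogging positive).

Release continuity at B by inserting a hinge; the redundant is the internal moment M_B. The primary structure is two simply-supported spans AB and BC.
Discontinuity in slope at B on the released structure — sum the simple-span end rotations:
  span AB: UDL 9: wL³/(24EI) = 62.39/EI
  span BC: triangular load, peak 38: 7w₀L³/(360EI) = 253.4/EI
  relative rotation θ_0 = (62.39 + 253.4)/EI = 315.8/EI
A unit hogging moment at B produces rotation L₁/(3EI) + L₂/(3EI) = 4.167/EI.
Compatibility: M_B·(L₁+L₂)/(3EI) = θ_0, giving M_B = 75.8 kN·m (hogging).

M_B = 75.8 kN·m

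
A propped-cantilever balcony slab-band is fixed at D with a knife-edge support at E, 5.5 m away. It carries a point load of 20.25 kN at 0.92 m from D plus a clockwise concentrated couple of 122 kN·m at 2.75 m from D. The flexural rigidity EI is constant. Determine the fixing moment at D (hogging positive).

M_D = -1.034 kN·m

Take the reaction at E as the redundant and release it; the primary structure is a cantilever fixed at D.
Free-end deflection of the primary structure under the applied loading (downward +):
  point load 20.25 at a = 0.92: Pa²(3L − a)/(6EI) = 44.51/EI
  clockwise couple 122 at a = 2.75: M₀a(2L − a)/(2EI) = 1384/EI
  δ_0 = 1428/EI
Flexibility coefficient — unit upward force at E: δ_{EE} = L³/(3EI) = 55.46/EI.
Compatibility at E: δ_0 − R_E·δ_{EE} = 0, so R_E = 1428/55.46 = 25.76 kN.
Moment equilibrium about D: M_D = Σ(load moments about D) − R_E·L = 140.6 − 25.76×5.5 = -1.034 kN·m.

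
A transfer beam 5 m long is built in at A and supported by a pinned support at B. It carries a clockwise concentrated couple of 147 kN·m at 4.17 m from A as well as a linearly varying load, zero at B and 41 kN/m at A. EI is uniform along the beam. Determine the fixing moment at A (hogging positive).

M_A = 0.9094 kN·m

Release the roller at B. Primary structure: cantilever fixed at A.
Downward deflection at the released point B due to the loads:
  clockwise couple 147 at a = 4.17: M₀a(2L − a)/(2EI) = 1787/EI
  triangular load, peak 41 at the fixed end: w₀L⁴/(30EI) = 854.2/EI
  δ_0 = 2641/EI
Tip deflection under a unit load at B: L³/(3EI) = 41.67/EI.
Compatibility at B: δ_0 − R_B·δ_{BB} = 0, so R_B = 2641/41.67 = 63.38 kN.
Moment equilibrium about A: M_A = Σ(load moments about A) − R_B·L = 317.8 − 63.38×5 = 0.9094 kN·m.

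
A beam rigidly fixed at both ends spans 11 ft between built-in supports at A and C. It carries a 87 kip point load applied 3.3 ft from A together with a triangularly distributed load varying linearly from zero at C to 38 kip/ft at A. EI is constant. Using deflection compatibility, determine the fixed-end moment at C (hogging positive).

Take the two fixed-end moments M_A, M_C as redundants; the released structure is the simple span AC.
Simple-span end rotations at A and C under the given loads:
  at A: point load 87 at a = 3.3: Pab(L + b)/(6LEI) = 626.4/EI
  at C: point load 87 at a = 3.3: Pab(L + a)/(6LEI) = 479/EI
  at A: triangular load, peak 38: w₀L³/(45EI) = 1124/EI
  at C: triangular load, peak 38: 7w₀L³/(360EI) = 983.5/EI
  θ_A0 = 1750/EI,  θ_C0 = 1462/EI
Flexibility coefficients: a unit moment at one end gives L/(3EI) there and L/(6EI) at the far end, so f₁₁ = f₂₂ = 3.667/EI and f₁₂ = f₂₁ = 1.833/EI.
Compatibility — zero rotation at each built-in end:
  3.667 M_A + 1.833 M_C = 1750
  1.833 M_A + 3.667 M_C = 1462
Solving the pair gives M_A = 370.6 kip·ft and M_C = 213.6 kip·ft (hogging).

M_C = 213.6 kip·ft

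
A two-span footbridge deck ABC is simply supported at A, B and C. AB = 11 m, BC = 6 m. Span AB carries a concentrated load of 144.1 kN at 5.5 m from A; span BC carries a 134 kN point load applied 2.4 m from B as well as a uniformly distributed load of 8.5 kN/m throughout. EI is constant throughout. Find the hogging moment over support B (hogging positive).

M_B = 260.3 kN·m

Insert a hinge at B; M_B is the redundant, and each span becomes simply supported.
Discontinuity in slope at B on the released structure — sum the simple-span end rotations:
  span AB: point load 144.1 at a = 5.5: Pab(L + a)/(6LEI) = 1090/EI
  span BC: point load 134 at a = 2.4: Pab(L + b)/(6LEI) = 308.7/EI
  span BC: UDL 8.5: wL³/(24EI) = 76.5/EI
  relative rotation θ_0 = (1090 + 385.2)/EI = 1475/EI
A unit hogging moment at B produces rotation L₁/(3EI) + L₂/(3EI) = 5.667/EI.
Slope continuity at B: θ_0 = M_B·5.667/EI, so M_B = 1475/5.667 = 260.3 kN·m (hogging).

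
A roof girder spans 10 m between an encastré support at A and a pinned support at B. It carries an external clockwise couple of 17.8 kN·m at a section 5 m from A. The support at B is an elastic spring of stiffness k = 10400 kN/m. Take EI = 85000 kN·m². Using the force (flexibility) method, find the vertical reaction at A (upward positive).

R_A = -1.955 kN

Remove the prop at B; the released (primary) structure is a cantilever built in at A.
Downward deflection at the released point B due to the loads:
  clockwise couple 17.8 at a = 5: M₀a(2L − a)/(2EI) = 667.5/EI
Tip deflection under a unit load at B: L³/(3EI) = 333.3/EI.
With EI = 85000 kN·m²: δ_0 = 0.007853 m and δ_{BB} = 0.003922 m/kN.
Compatibility — the spring shortens by R_B/k under the reaction it provides: δ_0 − R_B·δ_{BB} = R_B/k. With 1/k = 0.000096 m/kN, R_B = δ_0 / (δ_{BB} + 1/k) = 0.007853 / (0.003922 + 0.000096) = 1.955 kN.
Vertical equilibrium: R_A = ΣP − R_B = 0 − 1.955 = -1.955 kN.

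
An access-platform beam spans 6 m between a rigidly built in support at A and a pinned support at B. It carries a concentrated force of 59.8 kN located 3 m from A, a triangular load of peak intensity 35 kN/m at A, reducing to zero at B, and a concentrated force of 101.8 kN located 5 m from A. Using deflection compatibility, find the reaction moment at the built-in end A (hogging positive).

Release the roller at B. Primary structure: cantilever fixed at A.
Primary-structure tip deflection at B by superposition:
  point load 59.8 at a = 3: Pa²(3L − a)/(6EI) = 1346/EI
  triangular load, peak 35 at the fixed end: w₀L⁴/(30EI) = 1512/EI
  point load 101.8 at a = 5: Pa²(3L − a)/(6EI) = 5514/EI
  δ_0 = 8372/EI
Tip deflection under a unit load at B: L³/(3EI) = 72/EI.
The prop prevents deflection at B: R_B = δ_0/δ_{BB} = 8372/72 = 116.3 kN.
Moment equilibrium about A: M_A = Σ(load moments about A) − R_B·L = 898.4 − 116.3×6 = 200.8 kN·m.

M_A = 200.8 kN·m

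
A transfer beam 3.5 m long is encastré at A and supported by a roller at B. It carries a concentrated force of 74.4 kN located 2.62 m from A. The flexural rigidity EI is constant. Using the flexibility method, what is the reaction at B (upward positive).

Remove the prop at B; the released (primary) structure is a cantilever built in at A.
Free-end deflection of the primary structure under the applied loading (downward +):
  point load 74.4 at a = 2.62: Pa²(3L − a)/(6EI) = 670.7/EI
Flexibility coefficient — unit upward force at B: δ_{BB} = L³/(3EI) = 14.29/EI.
Compatibility at B: δ_0 − R_B·δ_{BB} = 0, so R_B = 670.7/14.29 = 46.93 kN.

R_B = 46.93 kN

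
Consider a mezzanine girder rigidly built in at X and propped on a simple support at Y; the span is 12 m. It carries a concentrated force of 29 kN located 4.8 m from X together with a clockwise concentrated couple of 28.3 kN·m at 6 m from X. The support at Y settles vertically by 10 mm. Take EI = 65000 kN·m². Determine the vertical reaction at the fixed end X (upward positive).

Choose R_Y as the redundant. The primary structure is the cantilever fixed at X.
Primary-structure tip deflection at Y by superposition:
  point load 29 at a = 4.8: Pa²(3L − a)/(6EI) = 3474/EI
  clockwise couple 28.3 at a = 6: M₀a(2L − a)/(2EI) = 1528/EI
  δ_0 = 5003/EI
Flexibility coefficient — unit upward force at Y: δ_{YY} = L³/(3EI) = 576/EI.
With EI = 65000 kN·m²: δ_0 = 0.076964 m and δ_{YY} = 0.008862 m/kN.
Compatibility — the beam at Y must follow the support down by 0.01 m: δ_0 − R_Y·δ_{YY} = 0.01, so R_Y = (0.076964 − 0.01)/0.008862 = 7.557 kN.
Vertical equilibrium: R_X = ΣP − R_Y = 29 − 7.557 = 21.44 kN.

R_X = 21.44 kN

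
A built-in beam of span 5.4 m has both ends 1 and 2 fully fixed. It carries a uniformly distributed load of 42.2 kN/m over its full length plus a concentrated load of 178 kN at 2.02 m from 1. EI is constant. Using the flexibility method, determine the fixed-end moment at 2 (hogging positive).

M_2 = 186.7 kN·m

Release both end moments; the primary structure is a simply-supported span 12 with redundants M_1 and M_2.
On the primary (simply-supported) span, the end slopes from the loading are:
  at 1: UDL 42.2: wL³/(24EI) = 276.9/EI
  at 2: UDL 42.2: wL³/(24EI) = 276.9/EI
  at 1: point load 178 at a = 2.02: Pab(L + b)/(6LEI) = 329.3/EI
  at 2: point load 178 at a = 2.02: Pab(L + a)/(6LEI) = 278.3/EI
  θ_10 = 606.2/EI,  θ_20 = 555.2/EI
Flexibility coefficients: a unit moment at one end gives L/(3EI) there and L/(6EI) at the far end, so f₁₁ = f₂₂ = 1.8/EI and f₁₂ = f₂₁ = 0.9/EI.
Compatibility — zero rotation at each built-in end:
  1.8 M_1 + 0.9 M_2 = 606.2
  0.9 M_1 + 1.8 M_2 = 555.2
Solving the pair gives M_1 = 243.4 kN·m and M_2 = 186.7 kN·m (hogging).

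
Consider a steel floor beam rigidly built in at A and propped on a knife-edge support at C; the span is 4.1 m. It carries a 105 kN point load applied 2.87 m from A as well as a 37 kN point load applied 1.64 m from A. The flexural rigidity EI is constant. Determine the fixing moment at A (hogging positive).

M_A = 87.89 kN·m

Take the reaction at C as the redundant and release it; the primary structure is a cantilever fixed at A.
Downward deflection at the released point C due to the loads:
  point load 105 at a = 2.87: Pa²(3L − a)/(6EI) = 1359/EI
  point load 37 at a = 1.64: Pa²(3L − a)/(6EI) = 176.8/EI
  δ_0 = 1536/EI
Flexibility coefficient — unit upward force at C: δ_{CC} = L³/(3EI) = 22.97/EI.
Compatibility at C: δ_0 − R_C·δ_{CC} = 0, so R_C = 1536/22.97 = 66.86 kN.
Moment equilibrium about A: M_A = Σ(load moments about A) − R_C·L = 362 − 66.86×4.1 = 87.89 kN·m.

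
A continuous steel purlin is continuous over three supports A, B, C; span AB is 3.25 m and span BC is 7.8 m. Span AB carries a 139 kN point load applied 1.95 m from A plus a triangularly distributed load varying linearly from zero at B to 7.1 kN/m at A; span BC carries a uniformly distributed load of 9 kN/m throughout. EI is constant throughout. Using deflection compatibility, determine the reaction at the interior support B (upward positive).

R_B = 155.1 kN

Release continuity at B by inserting a hinge; the redundant is the internal moment M_B. The primary structure is two simply-supported spans AB and BC.
End slopes at the hinge B, treating each span as simply supported:
  span AB: point load 139 at a = 1.95: Pab(L + a)/(6LEI) = 93.96/EI
  span AB: triangular load, peak 7.1: 7w₀L³/(360EI) = 4.739/EI
  span BC: UDL 9: wL³/(24EI) = 178/EI
  relative rotation θ_0 = (98.7 + 178)/EI = 276.7/EI
A unit hogging moment at B produces rotation L₁/(3EI) + L₂/(3EI) = 3.683/EI.
Slope continuity at B: θ_0 = M_B·3.683/EI, so M_B = 276.7/3.683 = 75.11 kN·m (hogging).
Span AB, ΣM about A with M_B applied at B: R_B^{AB}·3.25 = 283.5 + 75.11, so R_B^{AB} = 110.4 kN and R_A = 150.5 − 110.4 = 40.18 kN.
Span BC, ΣM about C: R_B^{BC}·7.8 = 273.8 + 75.11, so R_B^{BC} = 44.73 kN and R_C = 70.2 − 44.73 = 25.47 kN.
R_B = 110.4 + 44.73 = 155.1 kN.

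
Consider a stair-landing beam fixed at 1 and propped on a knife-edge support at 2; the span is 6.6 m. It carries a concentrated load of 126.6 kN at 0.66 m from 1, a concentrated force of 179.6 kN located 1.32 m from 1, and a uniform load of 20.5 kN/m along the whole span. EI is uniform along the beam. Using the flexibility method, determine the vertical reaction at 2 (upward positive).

Remove the prop at 2; the released (primary) structure is a cantilever built in at 1.
Downward deflection at the released point 2 due to the loads:
  point load 126.6 at a = 0.66: Pa²(3L − a)/(6EI) = 175.9/EI
  point load 179.6 at a = 1.32: Pa²(3L − a)/(6EI) = 963.8/EI
  UDL 20.5: wL⁴/(8EI) = 4862/EI
  δ_0 = 6002/EI
Tip deflection under a unit load at 2: L³/(3EI) = 95.83/EI.
The prop prevents deflection at 2: R_2 = δ_0/δ_{22} = 6002/95.83 = 62.63 kN.

R_2 = 62.63 kN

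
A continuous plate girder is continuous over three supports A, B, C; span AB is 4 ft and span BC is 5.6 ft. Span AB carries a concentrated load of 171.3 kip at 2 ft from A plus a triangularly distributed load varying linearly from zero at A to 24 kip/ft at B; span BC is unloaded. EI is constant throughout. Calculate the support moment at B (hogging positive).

M_B = 64.2 kip·ft

Take M_B as the redundant. Released structure: two simple spans AB and BC with a hinge at B.
End slopes at the hinge B, treating each span as simply supported:
  span AB: point load 171.3 at a = 2: Pab(L + a)/(6LEI) = 171.3/EI
  span AB: triangular load, peak 24: w₀L³/(45EI) = 34.13/EI
  relative rotation θ_0 = (205.4 + 0)/EI = 205.4/EI
A unit hogging moment at B produces rotation L₁/(3EI) + L₂/(3EI) = 3.2/EI.
Compatibility: M_B·(L₁+L₂)/(3EI) = θ_0, giving M_B = 64.2 kip·ft (hogging).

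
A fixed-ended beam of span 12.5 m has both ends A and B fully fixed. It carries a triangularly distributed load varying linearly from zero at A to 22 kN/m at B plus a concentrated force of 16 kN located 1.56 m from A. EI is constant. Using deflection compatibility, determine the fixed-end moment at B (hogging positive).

M_B = 174.6 kN·m

Take the two fixed-end moments M_A, M_B as redundants; the released structure is the simple span AB.
Simple-span end rotations at A and B under the given loads:
  at A: triangular load, peak 22: 7w₀L³/(360EI) = 835.5/EI
  at B: triangular load, peak 22: w₀L³/(45EI) = 954.9/EI
  at A: point load 16 at a = 1.56: Pab(L + b)/(6LEI) = 85.34/EI
  at B: point load 16 at a = 1.56: Pab(L + a)/(6LEI) = 51.19/EI
  θ_A0 = 920.8/EI,  θ_B0 = 1006/EI
Flexibility coefficients: a unit moment at one end gives L/(3EI) there and L/(6EI) at the far end, so f₁₁ = f₂₂ = 4.167/EI and f₁₂ = f₂₁ = 2.083/EI.
Compatibility — zero rotation at each built-in end:
  4.167 M_A + 2.083 M_B = 920.8
  2.083 M_A + 4.167 M_B = 1006
Solving the pair gives M_A = 133.7 kN·m and M_B = 174.6 kN·m (hogging).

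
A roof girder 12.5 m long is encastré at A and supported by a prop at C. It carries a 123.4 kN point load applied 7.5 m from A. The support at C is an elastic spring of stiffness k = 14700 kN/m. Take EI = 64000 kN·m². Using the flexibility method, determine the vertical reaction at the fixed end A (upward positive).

Choose R_C as the redundant. The primary structure is the cantilever fixed at A.
Deflection at C on the released cantilever, summing each load's contribution:
  point load 123.4 at a = 7.5: Pa²(3L − a)/(6EI) = 34706/EI
Flexibility coefficient — unit upward force at C: δ_{CC} = L³/(3EI) = 651/EI.
With EI = 64000 kN·m²: δ_0 = 0.54229 m and δ_{CC} = 0.010173 m/kN.
Compatibility — the spring shortens by R_C/k under the reaction it provides: δ_0 − R_C·δ_{CC} = R_C/k. With 1/k = 0.000068 m/kN, R_C = δ_0 / (δ_{CC} + 1/k) = 0.54229 / (0.010173 + 0.000068) = 52.95 kN.
Vertical equilibrium: R_A = ΣP − R_C = 123.4 − 52.95 = 70.45 kN.

R_A = 70.45 kN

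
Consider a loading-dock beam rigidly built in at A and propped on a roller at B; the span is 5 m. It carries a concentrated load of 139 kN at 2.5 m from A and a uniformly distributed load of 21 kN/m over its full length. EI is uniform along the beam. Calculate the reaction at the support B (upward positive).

Remove the prop at B; the released (primary) structure is a cantilever built in at A.
Primary-structure tip deflection at B by superposition:
  point load 139 at a = 2.5: Pa²(3L − a)/(6EI) = 1810/EI
  UDL 21: wL⁴/(8EI) = 1641/EI
  δ_0 = 3451/EI
Flexibility coefficient — unit upward force at B: δ_{BB} = L³/(3EI) = 41.67/EI.
Compatibility at B: δ_0 − R_B·δ_{BB} = 0, so R_B = 3451/41.67 = 82.81 kN.

R_B = 82.81 kN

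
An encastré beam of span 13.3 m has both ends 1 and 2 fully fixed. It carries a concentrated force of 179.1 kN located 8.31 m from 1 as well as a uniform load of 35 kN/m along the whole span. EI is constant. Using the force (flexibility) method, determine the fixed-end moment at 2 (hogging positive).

M_2 = 864.8 kN·m

Take the two fixed-end moments M_1, M_2 as redundants; the released structure is the simple span 12.
End rotations of the released simple span under the applied load (×1/EI):
  at 1: point load 179.1 at a = 8.31: Pab(L + b)/(6LEI) = 1702/EI
  at 2: point load 179.1 at a = 8.31: Pab(L + a)/(6LEI) = 2011/EI
  at 1: UDL 35: wL³/(24EI) = 3431/EI
  at 2: UDL 35: wL³/(24EI) = 3431/EI
  θ_10 = 5133/EI,  θ_20 = 5442/EI
Flexibility coefficients: a unit moment at one end gives L/(3EI) there and L/(6EI) at the far end, so f₁₁ = f₂₂ = 4.433/EI and f₁₂ = f₂₁ = 2.217/EI.
Compatibility — zero rotation at each built-in end:
  4.433 M_1 + 2.217 M_2 = 5133
  2.217 M_1 + 4.433 M_2 = 5442
Solving the pair gives M_1 = 725.4 kN·m and M_2 = 864.8 kN·m (hogging).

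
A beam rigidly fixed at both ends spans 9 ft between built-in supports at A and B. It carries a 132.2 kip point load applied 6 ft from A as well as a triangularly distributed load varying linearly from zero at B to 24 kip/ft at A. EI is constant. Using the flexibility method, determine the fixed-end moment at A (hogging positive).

M_A = 185.3 kip·ft

Take the two fixed-end moments M_A, M_B as redundants; the released structure is the simple span AB.
Simple-span end rotations at A and B under the given loads:
  at A: point load 132.2 at a = 6: Pab(L + b)/(6LEI) = 528.8/EI
  at B: point load 132.2 at a = 6: Pab(L + a)/(6LEI) = 661/EI
  at A: triangular load, peak 24: w₀L³/(45EI) = 388.8/EI
  at B: triangular load, peak 24: 7w₀L³/(360EI) = 340.2/EI
  θ_A0 = 917.6/EI,  θ_B0 = 1001/EI
Flexibility coefficients: a unit moment at one end gives L/(3EI) there and L/(6EI) at the far end, so f₁₁ = f₂₂ = 3/EI and f₁₂ = f₂₁ = 1.5/EI.
Compatibility — zero rotation at each built-in end:
  3 M_A + 1.5 M_B = 917.6
  1.5 M_A + 3 M_B = 1001
Solving the pair gives M_A = 185.3 kip·ft and M_B = 241.1 kip·ft (hogging).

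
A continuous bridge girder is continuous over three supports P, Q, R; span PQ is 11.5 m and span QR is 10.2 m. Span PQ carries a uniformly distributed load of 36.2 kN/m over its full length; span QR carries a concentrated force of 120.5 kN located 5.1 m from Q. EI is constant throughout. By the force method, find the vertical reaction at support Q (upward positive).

R_Q = 347.1 kN

Take M_Q as the redundant. Released structure: two simple spans PQ and QR with a hinge at Q.
Rotations at Q on the released spans (each span's end-slope, ×1/EI):
  span PQ: UDL 36.2: wL³/(24EI) = 2294/EI
  span QR: point load 120.5 at a = 5.1: Pab(L + b)/(6LEI) = 783.6/EI
  relative rotation θ_0 = (2294 + 783.6)/EI = 3078/EI
A unit hogging moment at Q produces rotation L₁/(3EI) + L₂/(3EI) = 7.233/EI.
Slope continuity at Q: θ_0 = M_Q·7.233/EI, so M_Q = 3078/7.233 = 425.5 kN·m (hogging).
Span PQ, ΣM about P with M_Q applied at Q: R_Q^{PQ}·11.5 = 2394 + 425.5, so R_Q^{PQ} = 245.1 kN and R_P = 416.3 − 245.1 = 171.2 kN.
Span QR, ΣM about R: R_Q^{QR}·10.2 = 614.5 + 425.5, so R_Q^{QR} = 102 kN and R_R = 120.5 − 102 = 18.54 kN.
R_Q = 245.1 + 102 = 347.1 kN.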